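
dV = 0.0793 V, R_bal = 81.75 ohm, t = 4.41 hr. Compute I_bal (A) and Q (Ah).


I_bal = dV / R = 0.0793 / 81.75 = 9.7003e-04 A
Q = I_bal * t = 9.7003e-04 * 4.41 = 0.004278 Ah

I=9.7003e-04 A, Q=0.004278 Ah


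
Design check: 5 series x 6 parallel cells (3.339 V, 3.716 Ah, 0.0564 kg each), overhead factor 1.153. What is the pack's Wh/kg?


Step 1: V_pack = 5 * 3.339 = 16.695 V
Step 2: C_pack = 6 * 3.716 = 22.296 Ah
Step 3: E_pack = V_pack * C_pack = 16.695 * 22.296 = 372.23 Wh
Step 4: m_pack = 5 * 6 * 0.0564 * 1.153 = 1.9509 kg
Step 5: ED = E_pack / m_pack = 372.23 / 1.9509 = 190.8 Wh/kg

190.8 Wh/kg


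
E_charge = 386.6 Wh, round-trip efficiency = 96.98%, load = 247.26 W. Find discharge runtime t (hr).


Step 1: E_discharge = eta/100 * E_charge = 96.98/100 * 386.6 = 374.92 Wh
Step 2: t = E_discharge / P = 374.92 / 247.26 = 1.516 hr

1.516 hr


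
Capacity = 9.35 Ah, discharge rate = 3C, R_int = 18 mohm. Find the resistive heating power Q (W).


Convert: R = 18 mohm = 0.018 ohm
Step 1: I = C_rate * capacity = 3 * 9.35 = 28.05 A
Step 2: Q = I^2 * R = 28.05^2 * 0.018 = 786.8 * 0.018 = 14.16 W

14.16 W


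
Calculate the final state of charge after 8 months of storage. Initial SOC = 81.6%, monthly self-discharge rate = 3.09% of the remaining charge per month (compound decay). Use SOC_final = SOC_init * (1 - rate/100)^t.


decay = (1 - 3.09/100)^8 = 0.77794
SOC_final = 81.6 * 0.77794 = 63.48%

63.48%


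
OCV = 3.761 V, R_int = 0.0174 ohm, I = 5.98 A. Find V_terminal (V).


IR drop = 5.98 * 0.0174 = 0.10405 V
V = 3.761 - 0.10405 = 3.657 V

3.657 V


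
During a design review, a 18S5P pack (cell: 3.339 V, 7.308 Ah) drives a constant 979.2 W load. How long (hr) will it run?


Step 1: E_pack = Ns * V_cell * Np * C_cell = 18 * 3.339 * 5 * 7.308 = 2196.1 Wh
Step 2: t = E_pack / P = 2196.1 / 979.2 = 2.243 hr

2.243 hr


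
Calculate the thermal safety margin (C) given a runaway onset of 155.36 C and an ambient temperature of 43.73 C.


margin = T_onset - T_ambient = 155.36 - 43.73 = 111.63 C

111.63 C


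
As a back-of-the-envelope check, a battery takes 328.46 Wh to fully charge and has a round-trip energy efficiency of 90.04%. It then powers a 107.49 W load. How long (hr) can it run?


Step 1: E_discharge = eta/100 * E_charge = 90.04/100 * 328.46 = 295.75 Wh
Step 2: t = E_discharge / P = 295.75 / 107.49 = 2.751 hr

2.751 hr


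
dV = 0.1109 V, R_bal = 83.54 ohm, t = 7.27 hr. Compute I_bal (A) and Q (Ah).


First, Ohm's law: I_bal = 0.1109 V / 83.54 ohm = 0.0013275 A
Then Q = I * t = 0.0013275 A * 7.27 hr = 0.009651 Ah

I=0.0013275 A, Q=0.009651 Ah


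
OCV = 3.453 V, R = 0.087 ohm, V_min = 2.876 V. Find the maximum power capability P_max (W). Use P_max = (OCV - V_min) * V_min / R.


P_max = (OCV - V_min) * V_min / R = (3.453 - 2.876) * 2.876 / 0.087 = 0.577 * 2.876 / 0.087 = 19.07 W

19.07 W


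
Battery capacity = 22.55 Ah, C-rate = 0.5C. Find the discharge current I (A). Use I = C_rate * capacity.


At 0.5C: I = 0.5 * 22.55 Ah = 11.275 A

11.275 A


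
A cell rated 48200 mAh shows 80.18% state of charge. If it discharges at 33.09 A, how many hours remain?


Convert: C_total = 48200 mAh = 48.2 Ah
Step 1: remaining = SOC/100 * C_total = 80.18/100 * 48.2 = 38.647 Ah
Step 2: t = remaining / I = 38.647 / 33.09 = 1.168 hr

1.168 hr


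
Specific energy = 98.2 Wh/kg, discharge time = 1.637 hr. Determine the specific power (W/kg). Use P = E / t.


Specific power = 98.2 Wh/kg / 1.637 hr = 59.99 W/kg

59.99 W/kg


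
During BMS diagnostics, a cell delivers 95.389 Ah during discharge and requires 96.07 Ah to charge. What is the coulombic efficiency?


eta_c = Q_dis / Q_chg * 100 = 95.389 / 96.07 * 100 = 99.29%

99.29%


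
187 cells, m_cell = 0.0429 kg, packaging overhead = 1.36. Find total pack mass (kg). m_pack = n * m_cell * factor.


m_pack = n * m_cell * overhead = 187 * 0.0429 * 1.36 = 10.91 kg

10.91 kg


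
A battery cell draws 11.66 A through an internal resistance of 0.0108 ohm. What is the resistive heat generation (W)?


I^2 = 135.96
Q = 135.96 * 0.0108 = 1.468 W

1.468 W


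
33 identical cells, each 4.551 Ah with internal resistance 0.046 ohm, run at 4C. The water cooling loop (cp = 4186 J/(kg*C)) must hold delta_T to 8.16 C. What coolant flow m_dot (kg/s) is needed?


Step 1: I = 4 * 4.551 = 18.204 A
Step 2: Q_cell = I^2 * R = 18.204^2 * 0.046 = 15.244 W
Step 3: Q_total = 33 * 15.244 = 503.05 W
Step 4: m_dot = Q_total / (cp * dT) = 503.05 / (4186 * 8.16) = 0.01473 kg/s

0.01473 kg/s


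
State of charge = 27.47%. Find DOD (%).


DOD = 100 - SOC = 100 - 27.47 = 72.53%

72.53%


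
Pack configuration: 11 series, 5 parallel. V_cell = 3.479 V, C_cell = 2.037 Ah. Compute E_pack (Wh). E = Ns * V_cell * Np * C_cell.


E = Ns * Vcell * Np * Ccell = 11 * 3.479 * 5 * 2.037 = 389.8 Wh

389.8 Wh


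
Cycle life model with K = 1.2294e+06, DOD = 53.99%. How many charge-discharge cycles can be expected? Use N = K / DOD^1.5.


Step 1: DOD^1.5 = 53.99^1.5 = 396.71
Step 2: N = 1.2294e+06 / 396.71 = 3099 cycles

3099 cycles


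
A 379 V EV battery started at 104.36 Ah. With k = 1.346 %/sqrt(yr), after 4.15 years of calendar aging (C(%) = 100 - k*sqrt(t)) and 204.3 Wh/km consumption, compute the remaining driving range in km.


Step 1: capacity retention = 100 - 1.346 * sqrt(4.15) = 100 - 1.346 * 2.0372 = 97.258%
Step 2: C_now = 104.36 * 97.258/100 = 101.5 Ah
Step 3: E_pack = V * C_now = 379 * 101.5 = 38469 Wh
Step 4: range = E_pack / consumption = 38469 / 204.3 = 188.3 km

188.3 km


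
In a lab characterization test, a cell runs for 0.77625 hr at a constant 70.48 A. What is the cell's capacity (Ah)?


C = I * t = 70.48 * 0.77625 = 54.71 Ah

54.71 Ah


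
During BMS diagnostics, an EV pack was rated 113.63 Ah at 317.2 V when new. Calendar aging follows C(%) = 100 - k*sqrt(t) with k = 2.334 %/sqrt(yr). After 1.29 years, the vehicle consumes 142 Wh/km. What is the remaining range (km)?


Step 1: capacity retention = 100 - 2.334 * sqrt(1.29) = 100 - 2.334 * 1.1358 = 97.349%
Step 2: C_now = 113.63 * 97.349/100 = 110.62 Ah
Step 3: E_pack = V * C_now = 317.2 * 110.62 = 35089 Wh
Step 4: range = E_pack / consumption = 35089 / 142 = 247.1 km

247.1 km


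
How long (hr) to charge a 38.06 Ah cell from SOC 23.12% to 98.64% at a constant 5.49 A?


Step 1: dSOC = 98.64% - 23.12% = 75.52%
Step 2: delta_Ah = 38.06 * 75.52 / 100 = 28.743 Ah
Step 3: t = 28.743 / 5.49 = 5.236 hr

5.236 hr


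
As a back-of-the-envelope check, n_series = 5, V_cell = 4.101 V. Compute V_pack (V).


Series voltages add: 5 * 4.101 V = 20.505 V

20.505 V


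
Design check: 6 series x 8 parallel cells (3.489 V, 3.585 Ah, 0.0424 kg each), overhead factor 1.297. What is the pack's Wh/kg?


Step 1: V_pack = 6 * 3.489 = 20.934 V
Step 2: C_pack = 8 * 3.585 = 28.68 Ah
Step 3: E_pack = V_pack * C_pack = 20.934 * 28.68 = 600.39 Wh
Step 4: m_pack = 6 * 8 * 0.0424 * 1.297 = 2.6397 kg
Step 5: ED = E_pack / m_pack = 600.39 / 2.6397 = 227.4 Wh/kg

227.4 Wh/kg


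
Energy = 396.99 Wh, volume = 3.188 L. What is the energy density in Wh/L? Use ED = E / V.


ED = E / V = 396.99 / 3.188 = 124.5 Wh/L

124.5 Wh/L


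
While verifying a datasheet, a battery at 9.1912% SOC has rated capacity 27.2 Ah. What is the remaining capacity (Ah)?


remaining = SOC / 100 * total = 9.1912 / 100 * 27.2 = 2.500 Ah

2.500 Ah


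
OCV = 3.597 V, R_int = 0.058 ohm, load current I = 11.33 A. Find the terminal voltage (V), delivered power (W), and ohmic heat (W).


Step 1: V_terminal = OCV - I*R = 3.597 - 11.33 * 0.058 = 2.9399 V
Step 2: P_out = V_terminal * I = 2.9399 * 11.33 = 33.31 W
Step 3: Q = I^2 * R = 11.33^2 * 0.058 = 7.445 W

V=2.9399 V, P=33.31 W, Q=7.445 W


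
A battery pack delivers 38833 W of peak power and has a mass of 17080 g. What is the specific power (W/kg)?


Convert: m = 17080 g = 17.08 kg
SP = P / m = 38833 / 17.08 = 2274 W/kg

2274 W/kg


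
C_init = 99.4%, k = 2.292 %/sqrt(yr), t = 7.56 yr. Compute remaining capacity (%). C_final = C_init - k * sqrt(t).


Step 1: sqrt(7.56 yr) = 2.7495
Step 2: drop = 2.292 * 2.7495 = 6.3019
Step 3: C_final = 99.4 - 6.3019 = 93.10%

93.10%


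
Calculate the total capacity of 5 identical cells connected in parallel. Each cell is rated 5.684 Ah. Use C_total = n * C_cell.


Parallel capacities add: 5 * 5.684 Ah = 28.42 Ah

28.42 Ah


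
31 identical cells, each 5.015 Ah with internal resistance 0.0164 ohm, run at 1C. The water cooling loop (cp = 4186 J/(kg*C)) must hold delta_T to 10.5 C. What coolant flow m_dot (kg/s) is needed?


Step 1: I = 1 * 5.015 = 5.015 A
Step 2: Q_cell = I^2 * R = 5.015^2 * 0.0164 = 0.41246 W
Step 3: Q_total = 31 * 0.41246 = 12.786 W
Step 4: m_dot = Q_total / (cp * dT) = 12.786 / (4186 * 10.5) = 2.909e-04 kg/s

2.909e-04 kg/s


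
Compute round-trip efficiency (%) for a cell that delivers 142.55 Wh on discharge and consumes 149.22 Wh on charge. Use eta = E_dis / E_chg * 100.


Round-trip efficiency = 142.55/149.22 * 100% = 95.53%

95.53%


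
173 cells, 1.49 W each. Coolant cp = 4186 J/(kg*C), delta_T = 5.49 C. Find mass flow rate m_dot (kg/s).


Step 1: Total heat Q = 173 * 1.49 W = 257.77 W
Step 2: denom = cp * dT = 4186 * 5.49 = 22981
Step 3: m_dot = 257.77 / 22981 = 0.01122 kg/s

0.01122 kg/s


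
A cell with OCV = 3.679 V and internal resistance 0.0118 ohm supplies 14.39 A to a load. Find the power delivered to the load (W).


Step 1: V_terminal = OCV - I*R = 3.679 - 14.39 * 0.0118 = 3.5092 V
Step 2: P_out = V_terminal * I = 3.5092 * 14.39 = 50.50 W

50.50 W


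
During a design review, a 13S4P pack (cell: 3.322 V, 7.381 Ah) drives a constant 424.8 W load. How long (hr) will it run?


Step 1: E_pack = Ns * V_cell * Np * C_cell = 13 * 3.322 * 4 * 7.381 = 1275 Wh
Step 2: t = E_pack / P = 1275 / 424.8 = 3.001 hr

3.001 hr


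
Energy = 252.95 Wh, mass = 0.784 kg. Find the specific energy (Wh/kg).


ED = E / m = 252.95 / 0.784 = 322.6 Wh/kg

322.6 Wh/kg


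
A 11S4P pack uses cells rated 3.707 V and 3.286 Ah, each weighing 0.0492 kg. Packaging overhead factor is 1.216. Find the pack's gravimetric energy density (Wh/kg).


Step 1: V_pack = 11 * 3.707 = 40.777 V
Step 2: C_pack = 4 * 3.286 = 13.144 Ah
Step 3: E_pack = V_pack * C_pack = 40.777 * 13.144 = 535.97 Wh
Step 4: m_pack = 11 * 4 * 0.0492 * 1.216 = 2.6324 kg
Step 5: ED = E_pack / m_pack = 535.97 / 2.6324 = 203.6 Wh/kg

203.6 Wh/kg


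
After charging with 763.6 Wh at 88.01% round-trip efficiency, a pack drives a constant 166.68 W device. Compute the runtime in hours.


Step 1: E_discharge = eta/100 * E_charge = 88.01/100 * 763.6 = 672.04 Wh
Step 2: t = E_discharge / P = 672.04 / 166.68 = 4.032 hr

4.032 hr


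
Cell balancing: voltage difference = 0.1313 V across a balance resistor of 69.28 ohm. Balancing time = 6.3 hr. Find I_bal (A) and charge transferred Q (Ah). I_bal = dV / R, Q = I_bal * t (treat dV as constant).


I_bal = dV / R = 0.1313 / 69.28 = 0.0018952 A
Q = I_bal * t = 0.0018952 * 6.3 = 0.01194 Ah

I=0.0018952 A, Q=0.01194 Ah


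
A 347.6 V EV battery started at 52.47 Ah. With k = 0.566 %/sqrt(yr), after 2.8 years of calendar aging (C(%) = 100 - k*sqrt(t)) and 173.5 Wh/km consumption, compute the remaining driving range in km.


Step 1: capacity retention = 100 - 0.566 * sqrt(2.8) = 100 - 0.566 * 1.6733 = 99.053%
Step 2: C_now = 52.47 * 99.053/100 = 51.973 Ah
Step 3: E_pack = V * C_now = 347.6 * 51.973 = 18066 Wh
Step 4: range = E_pack / consumption = 18066 / 173.5 = 104.1 km

104.1 km


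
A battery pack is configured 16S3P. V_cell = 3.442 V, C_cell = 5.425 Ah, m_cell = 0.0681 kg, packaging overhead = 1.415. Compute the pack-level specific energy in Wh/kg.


Step 1: V_pack = 16 * 3.442 = 55.072 V
Step 2: C_pack = 3 * 5.425 = 16.275 Ah
Step 3: E_pack = V_pack * C_pack = 55.072 * 16.275 = 896.3 Wh
Step 4: m_pack = 16 * 3 * 0.0681 * 1.415 = 4.6254 kg
Step 5: ED = E_pack / m_pack = 896.3 / 4.6254 = 193.8 Wh/kg

193.8 Wh/kg


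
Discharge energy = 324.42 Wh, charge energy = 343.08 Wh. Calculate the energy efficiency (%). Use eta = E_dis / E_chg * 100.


Round-trip efficiency = 324.42/343.08 * 100% = 94.56%

94.56%


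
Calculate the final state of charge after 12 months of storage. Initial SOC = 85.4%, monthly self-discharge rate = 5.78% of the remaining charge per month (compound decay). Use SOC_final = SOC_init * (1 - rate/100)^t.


Monthly retention factor = 1 - 5.78/100 = 0.9422
Over 12 months: factor^12 = 0.48946
SOC_final = 85.4 * 0.48946 = 41.80%

41.80%


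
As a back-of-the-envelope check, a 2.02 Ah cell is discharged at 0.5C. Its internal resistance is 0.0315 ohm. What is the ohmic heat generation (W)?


Step 1: I = C_rate * capacity = 0.5 * 2.02 = 1.01 A
Step 2: Q = I^2 * R = 1.01^2 * 0.0315 = 1.0201 * 0.0315 = 0.03213 W

0.03213 W


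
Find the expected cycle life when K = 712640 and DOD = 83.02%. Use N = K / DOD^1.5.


DOD^1.5 = 756.44
N = K / DOD^1.5 = 712640 / 756.44 = 942.1

942.1 cycles


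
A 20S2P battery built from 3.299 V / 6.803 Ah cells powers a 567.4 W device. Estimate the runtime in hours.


Step 1: E_pack = Ns * V_cell * Np * C_cell = 20 * 3.299 * 2 * 6.803 = 897.72 Wh
Step 2: t = E_pack / P = 897.72 / 567.4 = 1.582 hr

1.582 hr


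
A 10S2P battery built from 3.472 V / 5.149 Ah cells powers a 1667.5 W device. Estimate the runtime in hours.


Step 1: E_pack = Ns * V_cell * Np * C_cell = 10 * 3.472 * 2 * 5.149 = 357.55 Wh
Step 2: t = E_pack / P = 357.55 / 1667.5 = 0.2144 hr

0.2144 hr


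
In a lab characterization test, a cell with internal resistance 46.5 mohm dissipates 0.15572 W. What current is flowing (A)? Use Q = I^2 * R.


Convert: R = 46.5 mohm = 0.0465 ohm
I = sqrt(Q / R) = sqrt(0.15572 / 0.0465) = sqrt(3.3488) = 1.830 A

1.830 A


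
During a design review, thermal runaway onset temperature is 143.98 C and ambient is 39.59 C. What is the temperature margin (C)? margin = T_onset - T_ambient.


margin = T_onset - T_ambient = 143.98 - 39.59 = 104.39 C

104.39 C


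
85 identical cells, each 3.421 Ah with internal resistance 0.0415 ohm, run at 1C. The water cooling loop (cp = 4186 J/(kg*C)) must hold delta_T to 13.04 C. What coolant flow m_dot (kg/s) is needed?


Step 1: I = 1 * 3.421 = 3.421 A
Step 2: Q_cell = I^2 * R = 3.421^2 * 0.0415 = 0.48568 W
Step 3: Q_total = 85 * 0.48568 = 41.283 W
Step 4: m_dot = Q_total / (cp * dT) = 41.283 / (4186 * 13.04) = 7.563e-04 kg/s

7.563e-04 kg/s


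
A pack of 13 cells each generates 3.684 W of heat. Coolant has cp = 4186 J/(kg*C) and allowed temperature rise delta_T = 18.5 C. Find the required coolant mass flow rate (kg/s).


Step 1: Total heat Q = 13 * 3.684 W = 47.892 W
Step 2: denom = cp * dT = 4186 * 18.5 = 77441
Step 3: m_dot = 47.892 / 77441 = 6.184e-04 kg/s

6.184e-04 kg/s


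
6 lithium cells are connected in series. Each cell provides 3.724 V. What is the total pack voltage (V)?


With 6 cells in series at 3.724 V each, V_pack = 22.344 V

22.344 V


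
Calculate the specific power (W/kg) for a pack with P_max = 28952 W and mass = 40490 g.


Convert: m = 40490 g = 40.49 kg
Specific power = 28952 W / 40.49 kg = 715.0 W/kg

715.0 W/kg


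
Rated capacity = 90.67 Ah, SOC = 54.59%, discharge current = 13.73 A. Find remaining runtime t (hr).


Step 1: remaining = SOC/100 * C_total = 54.59/100 * 90.67 = 49.497 Ah
Step 2: t = remaining / I = 49.497 / 13.73 = 3.605 hr

3.605 hr


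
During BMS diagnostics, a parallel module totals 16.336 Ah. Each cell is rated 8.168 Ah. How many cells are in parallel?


n = C_total / C_cell = 16.336 / 8.168 = 2

2


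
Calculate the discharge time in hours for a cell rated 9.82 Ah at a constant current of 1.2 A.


t = capacity / current = 9.82 / 1.2 = 8.183 hr

8.183 hr


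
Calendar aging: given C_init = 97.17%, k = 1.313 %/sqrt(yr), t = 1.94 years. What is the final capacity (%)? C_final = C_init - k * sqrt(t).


sqrt(t) = sqrt(1.94) = 1.3928
C_final = 97.17 - 1.313 * 1.3928 = 95.34%

95.34%


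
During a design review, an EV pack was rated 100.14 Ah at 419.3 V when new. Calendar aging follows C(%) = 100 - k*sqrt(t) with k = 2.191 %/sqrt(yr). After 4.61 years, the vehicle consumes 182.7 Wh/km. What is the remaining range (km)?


Step 1: capacity retention = 100 - 2.191 * sqrt(4.61) = 100 - 2.191 * 2.1471 = 95.296%
Step 2: C_now = 100.14 * 95.296/100 = 95.429 Ah
Step 3: E_pack = V * C_now = 419.3 * 95.429 = 40013 Wh
Step 4: range = E_pack / consumption = 40013 / 182.7 = 219.0 km

219.0 km


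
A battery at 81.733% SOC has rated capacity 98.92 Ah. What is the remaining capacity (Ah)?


remaining = SOC / 100 * total = 81.733 / 100 * 98.92 = 80.85 Ah

80.85 Ah


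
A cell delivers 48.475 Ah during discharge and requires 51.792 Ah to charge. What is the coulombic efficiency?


eta_c = Q_dis / Q_chg * 100 = 48.475 / 51.792 * 100 = 93.60%

93.60%


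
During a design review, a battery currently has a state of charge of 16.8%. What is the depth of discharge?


Complement of SOC: DOD = 100% - 16.8% = 83.2%

83.2%


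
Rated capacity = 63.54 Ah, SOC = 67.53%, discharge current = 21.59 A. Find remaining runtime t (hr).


Step 1: remaining = SOC/100 * C_total = 67.53/100 * 63.54 = 42.909 Ah
Step 2: t = remaining / I = 42.909 / 21.59 = 1.987 hr

1.987 hr


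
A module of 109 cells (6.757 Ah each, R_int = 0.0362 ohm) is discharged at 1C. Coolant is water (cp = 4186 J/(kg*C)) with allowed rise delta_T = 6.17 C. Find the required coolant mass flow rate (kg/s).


Step 1: I = 1 * 6.757 = 6.757 A
Step 2: Q_cell = I^2 * R = 6.757^2 * 0.0362 = 1.6528 W
Step 3: Q_total = 109 * 1.6528 = 180.16 W
Step 4: m_dot = Q_total / (cp * dT) = 180.16 / (4186 * 6.17) = 0.006975 kg/s

0.006975 kg/s


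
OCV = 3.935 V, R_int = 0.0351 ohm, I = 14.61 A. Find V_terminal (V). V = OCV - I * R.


IR drop = 14.61 * 0.0351 = 0.51281 V
V = 3.935 - 0.51281 = 3.422 V

3.422 V


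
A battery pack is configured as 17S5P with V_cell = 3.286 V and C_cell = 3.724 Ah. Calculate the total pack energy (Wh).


V_pack = 17 * 3.286 = 55.862 V
C_pack = 5 * 3.724 = 18.62 Ah
E = V_pack * C_pack = 55.862 * 18.62 = 1040 Wh

1040 Wh


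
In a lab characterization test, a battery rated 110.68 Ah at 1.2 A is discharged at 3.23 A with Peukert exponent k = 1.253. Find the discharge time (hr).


t_rated = C / I_rated = 110.68 / 1.2 = 92.233 hr
(I_rated/I)^k = (0.37152)^1.253 = 0.28919
t = t_rated * (I_rated/I)^k = 92.233 * 0.28919 = 26.67 hr

26.67 hr


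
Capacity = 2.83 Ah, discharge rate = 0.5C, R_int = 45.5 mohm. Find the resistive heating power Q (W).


Convert: R = 45.5 mohm = 0.0455 ohm
Step 1: I = C_rate * capacity = 0.5 * 2.83 = 1.415 A
Step 2: Q = I^2 * R = 1.415^2 * 0.0455 = 2.0022 * 0.0455 = 0.09110 W

0.09110 W


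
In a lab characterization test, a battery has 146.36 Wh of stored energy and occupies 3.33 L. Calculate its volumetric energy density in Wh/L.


Volumetric ED = 146.36 Wh / 3.33 L = 43.95 Wh/L

43.95 Wh/L


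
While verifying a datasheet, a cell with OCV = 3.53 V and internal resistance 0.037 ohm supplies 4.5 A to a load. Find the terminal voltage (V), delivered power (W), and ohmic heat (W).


Step 1: V_terminal = OCV - I*R = 3.53 - 4.5 * 0.037 = 3.3635 V
Step 2: P_out = V_terminal * I = 3.3635 * 4.5 = 15.14 W
Step 3: Q = I^2 * R = 4.5^2 * 0.037 = 0.7493 W

V=3.3635 V, P=15.14 W, Q=0.7493 W


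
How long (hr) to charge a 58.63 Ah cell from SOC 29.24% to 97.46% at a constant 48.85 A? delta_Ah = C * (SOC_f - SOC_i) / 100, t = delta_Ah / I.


Step 1: dSOC = 97.46% - 29.24% = 68.22%
Step 2: delta_Ah = 58.63 * 68.22 / 100 = 39.997 Ah
Step 3: t = 39.997 / 48.85 = 0.8188 hr

0.8188 hr


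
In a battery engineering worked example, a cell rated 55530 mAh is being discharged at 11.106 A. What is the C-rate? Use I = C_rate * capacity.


Convert: capacity = 55530 mAh = 55.53 Ah
Rearranging: C_rate = 11.106 / 55.53 = 0.2C

0.2C


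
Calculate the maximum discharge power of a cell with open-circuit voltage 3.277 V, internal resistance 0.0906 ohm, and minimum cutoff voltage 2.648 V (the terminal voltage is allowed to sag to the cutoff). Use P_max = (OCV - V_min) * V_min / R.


P_max = (OCV - V_min) * V_min / R = (3.277 - 2.648) * 2.648 / 0.0906 = 0.629 * 2.648 / 0.0906 = 18.38 W

18.38 W


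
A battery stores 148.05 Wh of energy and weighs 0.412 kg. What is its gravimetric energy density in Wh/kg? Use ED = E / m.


Specific energy = 148.05 Wh / 0.412 kg = 359.3 Wh/kg

359.3 Wh/kg


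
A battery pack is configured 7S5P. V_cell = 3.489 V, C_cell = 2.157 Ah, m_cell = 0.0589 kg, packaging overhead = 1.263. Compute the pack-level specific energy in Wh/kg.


Step 1: V_pack = 7 * 3.489 = 24.423 V
Step 2: C_pack = 5 * 2.157 = 10.785 Ah
Step 3: E_pack = V_pack * C_pack = 24.423 * 10.785 = 263.4 Wh
Step 4: m_pack = 7 * 5 * 0.0589 * 1.263 = 2.6037 kg
Step 5: ED = E_pack / m_pack = 263.4 / 2.6037 = 101.2 Wh/kg

101.2 Wh/kg


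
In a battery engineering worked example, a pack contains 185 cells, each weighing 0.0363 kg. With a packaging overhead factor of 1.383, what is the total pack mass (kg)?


m_pack = n * m_cell * overhead = 185 * 0.0363 * 1.383 = 9.288 kg

9.288 kg


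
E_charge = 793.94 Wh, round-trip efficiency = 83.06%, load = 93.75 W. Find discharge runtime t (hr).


Step 1: E_discharge = eta/100 * E_charge = 83.06/100 * 793.94 = 659.45 Wh
Step 2: t = E_discharge / P = 659.45 / 93.75 = 7.034 hr

7.034 hr


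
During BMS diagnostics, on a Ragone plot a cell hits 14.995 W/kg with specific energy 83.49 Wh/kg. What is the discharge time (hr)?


t = E / P = 83.49 / 14.995 = 5.568 hr

5.568 hr


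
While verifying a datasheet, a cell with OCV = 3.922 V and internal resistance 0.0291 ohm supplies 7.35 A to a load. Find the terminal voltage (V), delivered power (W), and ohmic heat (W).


Step 1: V_terminal = OCV - I*R = 3.922 - 7.35 * 0.0291 = 3.7081 V
Step 2: P_out = V_terminal * I = 3.7081 * 7.35 = 27.25 W
Step 3: Q = I^2 * R = 7.35^2 * 0.0291 = 1.572 W

V=3.7081 V, P=27.25 W, Q=1.572 W


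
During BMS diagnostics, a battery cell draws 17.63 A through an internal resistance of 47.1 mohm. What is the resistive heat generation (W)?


Convert: R = 47.1 mohm = 0.0471 ohm
Q = I^2 * R = 17.63^2 * 0.0471 = 14.64 W

14.64 W


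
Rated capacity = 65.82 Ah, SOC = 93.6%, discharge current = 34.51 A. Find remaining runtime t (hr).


Step 1: remaining = SOC/100 * C_total = 93.6/100 * 65.82 = 61.608 Ah
Step 2: t = remaining / I = 61.608 / 34.51 = 1.785 hr

1.785 hr


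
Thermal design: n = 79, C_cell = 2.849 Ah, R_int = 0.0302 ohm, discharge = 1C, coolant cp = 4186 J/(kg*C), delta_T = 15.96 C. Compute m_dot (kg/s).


Step 1: I = 1 * 2.849 = 2.849 A
Step 2: Q_cell = I^2 * R = 2.849^2 * 0.0302 = 0.24513 W
Step 3: Q_total = 79 * 0.24513 = 19.365 W
Step 4: m_dot = Q_total / (cp * dT) = 19.365 / (4186 * 15.96) = 2.899e-04 kg/s

2.899e-04 kg/s


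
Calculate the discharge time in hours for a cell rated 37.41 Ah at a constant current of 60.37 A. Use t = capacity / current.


Runtime = 37.41 Ah / 60.37 A = 0.6197 hr

0.6197 hr


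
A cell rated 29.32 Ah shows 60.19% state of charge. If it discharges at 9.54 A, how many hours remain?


Step 1: remaining = SOC/100 * C_total = 60.19/100 * 29.32 = 17.648 Ah
Step 2: t = remaining / I = 17.648 / 9.54 = 1.850 hr

1.850 hr


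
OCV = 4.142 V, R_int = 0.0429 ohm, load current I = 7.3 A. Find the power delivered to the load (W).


Step 1: V_terminal = OCV - I*R = 4.142 - 7.3 * 0.0429 = 3.8288 V
Step 2: P_out = V_terminal * I = 3.8288 * 7.3 = 27.95 W

27.95 W


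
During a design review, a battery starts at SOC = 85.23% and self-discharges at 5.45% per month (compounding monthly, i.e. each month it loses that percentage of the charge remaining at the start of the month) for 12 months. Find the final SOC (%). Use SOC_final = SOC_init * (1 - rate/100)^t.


Monthly retention factor = 1 - 5.45/100 = 0.9455
Over 12 months: factor^12 = 0.51043
SOC_final = 85.23 * 0.51043 = 43.50%

43.50%


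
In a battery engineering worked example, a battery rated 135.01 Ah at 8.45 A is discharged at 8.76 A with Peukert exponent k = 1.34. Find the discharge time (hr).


t_rated = C / I_rated = 135.01 / 8.45 = 15.978 hr
(I_rated/I)^k = (0.96461)^1.34 = 0.95286
t = t_rated * (I_rated/I)^k = 15.978 * 0.95286 = 15.22 hr

15.22 hr


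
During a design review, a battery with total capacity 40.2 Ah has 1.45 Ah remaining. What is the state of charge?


SOC% = 1.45 / 40.2 * 100 = 3.607%

3.607%


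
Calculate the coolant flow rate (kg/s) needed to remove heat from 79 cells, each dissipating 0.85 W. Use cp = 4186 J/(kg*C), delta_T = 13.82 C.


Step 1: Total heat Q = 79 * 0.85 W = 67.15 W
Step 2: denom = cp * dT = 4186 * 13.82 = 57851
Step 3: m_dot = 67.15 / 57851 = 0.001161 kg/s

0.001161 kg/s


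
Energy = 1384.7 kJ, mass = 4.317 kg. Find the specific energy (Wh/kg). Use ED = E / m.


Convert: E = 1384.7 kJ = 384.64 Wh
ED = E / m = 384.64 / 4.317 = 89.10 Wh/kg

89.10 Wh/kg


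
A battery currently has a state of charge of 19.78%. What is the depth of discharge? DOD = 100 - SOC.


DOD = 100 - SOC = 100 - 19.78 = 80.22%

80.22%


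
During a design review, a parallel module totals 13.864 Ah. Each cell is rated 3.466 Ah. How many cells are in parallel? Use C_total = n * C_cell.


n = C_total / C_cell = 13.864 / 3.466 = 4

4


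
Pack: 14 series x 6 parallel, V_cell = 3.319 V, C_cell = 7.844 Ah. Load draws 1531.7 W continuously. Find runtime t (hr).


Step 1: E_pack = Ns * V_cell * Np * C_cell = 14 * 3.319 * 6 * 7.844 = 2186.9 Wh
Step 2: t = E_pack / P = 2186.9 / 1531.7 = 1.428 hr

1.428 hr


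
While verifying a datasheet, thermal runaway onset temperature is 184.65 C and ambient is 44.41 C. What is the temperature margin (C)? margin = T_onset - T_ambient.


margin = T_onset - T_ambient = 184.65 - 44.41 = 140.24 C

140.24 C


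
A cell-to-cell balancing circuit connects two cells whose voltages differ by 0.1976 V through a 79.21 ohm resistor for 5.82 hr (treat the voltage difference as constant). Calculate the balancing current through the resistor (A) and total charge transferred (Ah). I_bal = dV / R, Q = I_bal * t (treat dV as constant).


I_bal = dV / R = 0.1976 / 79.21 = 0.0024946 A
Q = I_bal * t = 0.0024946 * 5.82 = 0.01452 Ah

I=0.0024946 A, Q=0.01452 Ah


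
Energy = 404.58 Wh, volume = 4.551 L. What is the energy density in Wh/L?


Volumetric ED = 404.58 Wh / 4.551 L = 88.90 Wh/L

88.90 Wh/L


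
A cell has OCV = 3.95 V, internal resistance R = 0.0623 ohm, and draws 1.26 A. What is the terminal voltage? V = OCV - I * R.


V = OCV - I*R = 3.95 - 1.26 * 0.0623 = 3.872 V

3.872 V


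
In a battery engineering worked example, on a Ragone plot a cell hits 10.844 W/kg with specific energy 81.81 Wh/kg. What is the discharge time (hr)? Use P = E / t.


t = E / P = 81.81 / 10.844 = 7.544 hr

7.544 hr


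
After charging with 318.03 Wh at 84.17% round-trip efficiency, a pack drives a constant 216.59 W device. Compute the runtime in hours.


Step 1: E_discharge = eta/100 * E_charge = 84.17/100 * 318.03 = 267.69 Wh
Step 2: t = E_discharge / P = 267.69 / 216.59 = 1.236 hr

1.236 hr


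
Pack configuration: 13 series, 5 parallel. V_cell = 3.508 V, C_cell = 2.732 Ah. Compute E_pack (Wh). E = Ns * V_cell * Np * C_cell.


V_pack = 13 * 3.508 = 45.604 V
C_pack = 5 * 2.732 = 13.66 Ah
E = V_pack * C_pack = 45.604 * 13.66 = 623.0 Wh

623.0 Wh


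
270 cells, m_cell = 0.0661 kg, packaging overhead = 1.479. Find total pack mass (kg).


Cell mass sum = 270 * 0.0661 = 17.847 kg
With overhead 1.479: m_pack = 17.847 * 1.479 = 26.40 kg

26.40 kg


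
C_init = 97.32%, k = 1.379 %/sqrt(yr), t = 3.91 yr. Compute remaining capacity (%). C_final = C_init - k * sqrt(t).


Step 1: sqrt(3.91 yr) = 1.9774
Step 2: drop = 1.379 * 1.9774 = 2.7268
Step 3: C_final = 97.32 - 2.7268 = 94.59%

94.59%


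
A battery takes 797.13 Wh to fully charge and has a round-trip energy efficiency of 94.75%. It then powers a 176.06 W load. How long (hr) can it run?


Step 1: E_discharge = eta/100 * E_charge = 94.75/100 * 797.13 = 755.28 Wh
Step 2: t = E_discharge / P = 755.28 / 176.06 = 4.290 hr

4.290 hr


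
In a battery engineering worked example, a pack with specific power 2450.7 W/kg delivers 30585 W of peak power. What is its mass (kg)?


m = P / SP = 30585 / 2450.7 = 12.48 kg

12.48 kg


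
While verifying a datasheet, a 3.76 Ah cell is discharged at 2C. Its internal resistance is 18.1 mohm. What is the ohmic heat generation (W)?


Convert: R = 18.1 mohm = 0.0181 ohm
Step 1: I = C_rate * capacity = 2 * 3.76 = 7.52 A
Step 2: Q = I^2 * R = 7.52^2 * 0.0181 = 56.55 * 0.0181 = 1.024 W

1.024 W


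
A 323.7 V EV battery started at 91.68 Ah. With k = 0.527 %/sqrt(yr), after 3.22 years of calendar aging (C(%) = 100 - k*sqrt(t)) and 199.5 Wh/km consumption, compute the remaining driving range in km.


Step 1: capacity retention = 100 - 0.527 * sqrt(3.22) = 100 - 0.527 * 1.7944 = 99.054%
Step 2: C_now = 91.68 * 99.054/100 = 90.813 Ah
Step 3: E_pack = V * C_now = 323.7 * 90.813 = 29396 Wh
Step 4: range = E_pack / consumption = 29396 / 199.5 = 147.3 km

147.3 km


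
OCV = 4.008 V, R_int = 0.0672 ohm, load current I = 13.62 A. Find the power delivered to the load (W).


Step 1: V_terminal = OCV - I*R = 4.008 - 13.62 * 0.0672 = 3.0927 V
Step 2: P_out = V_terminal * I = 3.0927 * 13.62 = 42.12 W

42.12 W


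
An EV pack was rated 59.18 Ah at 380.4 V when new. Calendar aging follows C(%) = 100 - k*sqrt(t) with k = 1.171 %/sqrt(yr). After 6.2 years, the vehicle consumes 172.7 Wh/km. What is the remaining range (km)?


Step 1: capacity retention = 100 - 1.171 * sqrt(6.2) = 100 - 1.171 * 2.49 = 97.084%
Step 2: C_now = 59.18 * 97.084/100 = 57.454 Ah
Step 3: E_pack = V * C_now = 380.4 * 57.454 = 21856 Wh
Step 4: range = E_pack / consumption = 21856 / 172.7 = 126.6 km

126.6 km


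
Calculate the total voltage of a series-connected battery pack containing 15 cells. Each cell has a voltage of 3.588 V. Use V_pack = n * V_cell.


V_pack = n * V_cell = 15 * 3.588 = 53.82 V

53.82 V


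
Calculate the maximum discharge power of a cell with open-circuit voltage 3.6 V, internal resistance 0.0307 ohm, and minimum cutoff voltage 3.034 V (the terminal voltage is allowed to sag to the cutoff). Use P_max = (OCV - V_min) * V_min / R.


dV = OCV - V_min = 0.566 V (so I_max = dV / R)
P_max = dV * V_min / R = 0.566 * 3.034 / 0.0307 = 55.94 W

55.94 W


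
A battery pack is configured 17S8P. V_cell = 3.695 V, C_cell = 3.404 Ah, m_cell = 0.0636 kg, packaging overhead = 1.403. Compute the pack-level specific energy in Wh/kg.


Step 1: V_pack = 17 * 3.695 = 62.815 V
Step 2: C_pack = 8 * 3.404 = 27.232 Ah
Step 3: E_pack = V_pack * C_pack = 62.815 * 27.232 = 1710.6 Wh
Step 4: m_pack = 17 * 8 * 0.0636 * 1.403 = 12.135 kg
Step 5: ED = E_pack / m_pack = 1710.6 / 12.135 = 141.0 Wh/kg

141.0 Wh/kg


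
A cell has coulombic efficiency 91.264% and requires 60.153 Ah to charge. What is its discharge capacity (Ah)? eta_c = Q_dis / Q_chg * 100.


Q_dis = eta/100 * Q_chg = 91.264/100 * 60.153 = 54.90 Ah

54.90 Ah


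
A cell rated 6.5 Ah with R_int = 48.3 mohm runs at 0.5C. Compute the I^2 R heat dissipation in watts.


Convert: R = 48.3 mohm = 0.0483 ohm
Step 1: I = C_rate * capacity = 0.5 * 6.5 = 3.25 A
Step 2: Q = I^2 * R = 3.25^2 * 0.0483 = 10.563 * 0.0483 = 0.5102 W

0.5102 W


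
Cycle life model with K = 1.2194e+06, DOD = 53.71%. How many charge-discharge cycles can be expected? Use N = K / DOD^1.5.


DOD^1.5 = 393.63
N = K / DOD^1.5 = 1.2194e+06 / 393.63 = 3098

3098 cycles


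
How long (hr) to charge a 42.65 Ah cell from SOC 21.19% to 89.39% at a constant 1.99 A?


Step 1: dSOC = 89.39% - 21.19% = 68.2%
Step 2: delta_Ah = 42.65 * 68.2 / 100 = 29.087 Ah
Step 3: t = 29.087 / 1.99 = 14.62 hr

14.62 hr


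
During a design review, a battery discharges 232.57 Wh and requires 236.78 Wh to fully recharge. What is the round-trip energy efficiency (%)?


eta_e = E_dis / E_chg * 100 = 232.57 / 236.78 * 100 = 98.22%

98.22%


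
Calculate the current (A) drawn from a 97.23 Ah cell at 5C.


At 5C: I = 5 * 97.23 Ah = 486.15 A

486.15 A


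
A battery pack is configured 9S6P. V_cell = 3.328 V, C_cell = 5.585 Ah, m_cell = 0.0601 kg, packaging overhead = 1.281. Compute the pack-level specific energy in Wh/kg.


Step 1: V_pack = 9 * 3.328 = 29.952 V
Step 2: C_pack = 6 * 5.585 = 33.51 Ah
Step 3: E_pack = V_pack * C_pack = 29.952 * 33.51 = 1003.7 Wh
Step 4: m_pack = 9 * 6 * 0.0601 * 1.281 = 4.1574 kg
Step 5: ED = E_pack / m_pack = 1003.7 / 4.1574 = 241.4 Wh/kg

241.4 Wh/kg


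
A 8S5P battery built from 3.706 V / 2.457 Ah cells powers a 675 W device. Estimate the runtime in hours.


Step 1: E_pack = Ns * V_cell * Np * C_cell = 8 * 3.706 * 5 * 2.457 = 364.23 Wh
Step 2: t = E_pack / P = 364.23 / 675 = 0.5396 hr

0.5396 hr


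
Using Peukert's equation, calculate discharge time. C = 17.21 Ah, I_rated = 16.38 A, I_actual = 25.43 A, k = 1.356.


Step 1: t_rated = C / I_rated = 17.21 / 16.38 = 1.0507 hr
Step 2: ratio = 16.38 / 25.43 = 0.64412
Step 3: ratio^k = 0.64412^1.356 = 0.55076
Step 4: t = t_rated * ratio^k = 1.0507 * 0.55076 = 0.5787 hr

0.5787 hr


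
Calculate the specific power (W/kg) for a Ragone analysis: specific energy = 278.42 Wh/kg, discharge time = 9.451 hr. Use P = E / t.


P_specific = E / t = 278.42 / 9.451 = 29.46 W/kg

29.46 W/kg


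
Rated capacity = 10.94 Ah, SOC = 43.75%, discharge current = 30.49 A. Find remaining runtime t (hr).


Step 1: remaining = SOC/100 * C_total = 43.75/100 * 10.94 = 4.7863 Ah
Step 2: t = remaining / I = 4.7863 / 30.49 = 0.1570 hr

0.1570 hr


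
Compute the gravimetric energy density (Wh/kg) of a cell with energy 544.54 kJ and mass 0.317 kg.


Convert: E = 544.54 kJ = 151.26 Wh
ED = E / m = 151.26 / 0.317 = 477.2 Wh/kg

477.2 Wh/kg


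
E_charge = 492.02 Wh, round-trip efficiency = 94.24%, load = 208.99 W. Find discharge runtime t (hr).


Step 1: E_discharge = eta/100 * E_charge = 94.24/100 * 492.02 = 463.68 Wh
Step 2: t = E_discharge / P = 463.68 / 208.99 = 2.219 hr

2.219 hr


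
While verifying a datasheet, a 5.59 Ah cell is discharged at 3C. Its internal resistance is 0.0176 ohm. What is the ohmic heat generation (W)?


Step 1: I = C_rate * capacity = 3 * 5.59 = 16.77 A
Step 2: Q = I^2 * R = 16.77^2 * 0.0176 = 281.23 * 0.0176 = 4.950 W

4.950 W


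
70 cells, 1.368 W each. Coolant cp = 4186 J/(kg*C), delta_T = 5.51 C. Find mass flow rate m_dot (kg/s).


Step 1: Total heat Q = 70 * 1.368 W = 95.76 W
Step 2: denom = cp * dT = 4186 * 5.51 = 23065
Step 3: m_dot = 95.76 / 23065 = 0.004152 kg/s

0.004152 kg/s


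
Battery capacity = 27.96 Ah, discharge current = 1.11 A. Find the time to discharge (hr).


Runtime = 27.96 Ah / 1.11 A = 25.19 hr

25.19 hr


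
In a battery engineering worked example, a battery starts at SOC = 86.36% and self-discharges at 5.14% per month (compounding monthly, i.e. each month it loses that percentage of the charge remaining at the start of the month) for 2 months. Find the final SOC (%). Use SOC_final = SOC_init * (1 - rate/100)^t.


decay = (1 - 5.14/100)^2 = 0.89984
SOC_final = 86.36 * 0.89984 = 77.71%

77.71%


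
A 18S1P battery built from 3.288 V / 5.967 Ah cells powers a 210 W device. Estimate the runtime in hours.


Step 1: E_pack = Ns * V_cell * Np * C_cell = 18 * 3.288 * 1 * 5.967 = 353.15 Wh
Step 2: t = E_pack / P = 353.15 / 210 = 1.682 hr

1.682 hr


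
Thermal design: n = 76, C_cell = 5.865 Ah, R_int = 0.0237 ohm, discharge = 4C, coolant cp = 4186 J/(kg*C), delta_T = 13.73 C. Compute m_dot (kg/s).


Step 1: I = 4 * 5.865 = 23.46 A
Step 2: Q_cell = I^2 * R = 23.46^2 * 0.0237 = 13.044 W
Step 3: Q_total = 76 * 13.044 = 991.34 W
Step 4: m_dot = Q_total / (cp * dT) = 991.34 / (4186 * 13.73) = 0.01725 kg/s

0.01725 kg/s


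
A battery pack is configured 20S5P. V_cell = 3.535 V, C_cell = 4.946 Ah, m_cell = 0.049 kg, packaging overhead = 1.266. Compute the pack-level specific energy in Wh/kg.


Step 1: V_pack = 20 * 3.535 = 70.7 V
Step 2: C_pack = 5 * 4.946 = 24.73 Ah
Step 3: E_pack = V_pack * C_pack = 70.7 * 24.73 = 1748.4 Wh
Step 4: m_pack = 20 * 5 * 0.049 * 1.266 = 6.2034 kg
Step 5: ED = E_pack / m_pack = 1748.4 / 6.2034 = 281.8 Wh/kg

281.8 Wh/kg


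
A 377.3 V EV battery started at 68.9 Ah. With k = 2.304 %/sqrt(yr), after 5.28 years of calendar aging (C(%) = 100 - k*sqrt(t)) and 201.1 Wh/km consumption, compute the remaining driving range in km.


Step 1: capacity retention = 100 - 2.304 * sqrt(5.28) = 100 - 2.304 * 2.2978 = 94.706%
Step 2: C_now = 68.9 * 94.706/100 = 65.252 Ah
Step 3: E_pack = V * C_now = 377.3 * 65.252 = 24620 Wh
Step 4: range = E_pack / consumption = 24620 / 201.1 = 122.4 km

122.4 km


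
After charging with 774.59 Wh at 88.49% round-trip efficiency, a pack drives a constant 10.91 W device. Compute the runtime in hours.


Step 1: E_discharge = eta/100 * E_charge = 88.49/100 * 774.59 = 685.43 Wh
Step 2: t = E_discharge / P = 685.43 / 10.91 = 62.83 hr

62.83 hr


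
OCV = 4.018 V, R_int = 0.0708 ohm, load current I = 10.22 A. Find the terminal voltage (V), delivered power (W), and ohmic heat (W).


Step 1: V_terminal = OCV - I*R = 4.018 - 10.22 * 0.0708 = 3.2944 V
Step 2: P_out = V_terminal * I = 3.2944 * 10.22 = 33.67 W
Step 3: Q = I^2 * R = 10.22^2 * 0.0708 = 7.395 W

V=3.2944 V, P=33.67 W, Q=7.395 W


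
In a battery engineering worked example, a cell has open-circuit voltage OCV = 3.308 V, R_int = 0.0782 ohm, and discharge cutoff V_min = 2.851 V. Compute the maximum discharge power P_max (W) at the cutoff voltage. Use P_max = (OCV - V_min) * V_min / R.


dV = OCV - V_min = 0.457 V (so I_max = dV / R)
P_max = dV * V_min / R = 0.457 * 2.851 / 0.0782 = 16.66 W

16.66 W


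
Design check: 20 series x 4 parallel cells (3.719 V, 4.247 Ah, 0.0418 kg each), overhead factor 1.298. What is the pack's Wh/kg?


Step 1: V_pack = 20 * 3.719 = 74.38 V
Step 2: C_pack = 4 * 4.247 = 16.988 Ah
Step 3: E_pack = V_pack * C_pack = 74.38 * 16.988 = 1263.6 Wh
Step 4: m_pack = 20 * 4 * 0.0418 * 1.298 = 4.3405 kg
Step 5: ED = E_pack / m_pack = 1263.6 / 4.3405 = 291.1 Wh/kg

291.1 Wh/kg


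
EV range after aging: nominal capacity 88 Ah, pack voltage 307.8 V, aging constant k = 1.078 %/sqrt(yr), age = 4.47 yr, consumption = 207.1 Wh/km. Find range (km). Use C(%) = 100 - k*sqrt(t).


Step 1: capacity retention = 100 - 1.078 * sqrt(4.47) = 100 - 1.078 * 2.1142 = 97.721%
Step 2: C_now = 88 * 97.721/100 = 85.994 Ah
Step 3: E_pack = V * C_now = 307.8 * 85.994 = 26469 Wh
Step 4: range = E_pack / consumption = 26469 / 207.1 = 127.8 km

127.8 km


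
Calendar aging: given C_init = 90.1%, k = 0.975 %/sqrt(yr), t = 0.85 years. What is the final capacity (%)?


Step 1: sqrt(0.85 yr) = 0.92195
Step 2: drop = 0.975 * 0.92195 = 0.8989
Step 3: C_final = 90.1 - 0.8989 = 89.20%

89.20%


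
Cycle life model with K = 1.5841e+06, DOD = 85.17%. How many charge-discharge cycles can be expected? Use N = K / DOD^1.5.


DOD^1.5 = 786.01
N = K / DOD^1.5 = 1.5841e+06 / 786.01 = 2015

2015 cycles


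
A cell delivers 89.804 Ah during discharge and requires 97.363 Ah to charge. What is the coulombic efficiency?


Coulombic efficiency = 89.804/97.363 * 100% = 92.24%

92.24%


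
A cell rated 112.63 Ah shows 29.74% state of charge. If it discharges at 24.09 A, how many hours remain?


Step 1: remaining = SOC/100 * C_total = 29.74/100 * 112.63 = 33.496 Ah
Step 2: t = remaining / I = 33.496 / 24.09 = 1.390 hr

1.390 hr


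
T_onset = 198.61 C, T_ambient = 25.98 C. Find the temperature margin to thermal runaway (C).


margin = T_onset - T_ambient = 198.61 - 25.98 = 172.63 C

172.63 C
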